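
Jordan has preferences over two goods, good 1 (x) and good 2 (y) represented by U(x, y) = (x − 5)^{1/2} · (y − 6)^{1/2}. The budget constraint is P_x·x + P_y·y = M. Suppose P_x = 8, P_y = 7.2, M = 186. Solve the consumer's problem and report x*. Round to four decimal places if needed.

x* = 11.425

Substituting into the budget: x* = 5 + 0.5·(M − 5·P_x − 6·P_y)/P_x, and y* = 6 + 0.5·(…)/P_y.
Discretionary income = 186 − 5·8 − 6·7.2 = 102.8; x* = 5 + 0.5·102.8/8 = 11.425.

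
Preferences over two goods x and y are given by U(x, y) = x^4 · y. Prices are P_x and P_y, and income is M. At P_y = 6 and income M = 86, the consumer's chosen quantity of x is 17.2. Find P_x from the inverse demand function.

P_x = 4

The MRS is 4·y/x. Set MRS = P_x/P_y.
Rearranging, P_y·y = (1/4)·P_x·x. Substituting into the budget gives P_x·x·(1 + (1/4)) = M.
Demand: x*(P_x,P_y,M) = 0.8·M/P_x and y* = 0.2·M/P_y.
Set x* = 17.2 in the demand function and solve for P_x: P_x = 4.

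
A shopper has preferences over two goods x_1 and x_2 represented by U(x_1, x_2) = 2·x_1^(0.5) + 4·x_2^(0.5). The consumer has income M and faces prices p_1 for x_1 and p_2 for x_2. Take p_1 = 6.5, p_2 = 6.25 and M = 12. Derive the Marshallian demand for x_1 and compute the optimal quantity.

x_1* = 0.3578

MU_x_1 ∝ 2·x_1^(-0.5), MU_x_2 ∝ 4·x_2^(-0.5), so MRS = (1/2)·(x_2/x_1)^(0.5) = p_1/p_2.
Solve for the ratio: x_2/x_1 = [2·p_1/p_2]^(2).
With the ratio pinned down, the budget gives x_1* = M/(p_1 + p_2·(x_2/x_1)) and x_2* = (x_2/x_1)·x_1*.
Numerically x_2/x_1 = 4.3264, so x_1* = 12/(6.5 + 6.25·4.3264) = 0.3578.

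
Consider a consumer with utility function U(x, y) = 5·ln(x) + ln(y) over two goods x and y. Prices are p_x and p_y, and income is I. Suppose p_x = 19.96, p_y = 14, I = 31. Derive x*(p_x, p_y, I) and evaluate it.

x* = 1.2943

Demand: x*(p_x,p_y,I) = 5/6·I/p_x and y* = 1/6·I/p_y.
At p_x=19.96, p_y=14, I=31: x* = 5/6·31/19.96 = 1.2943.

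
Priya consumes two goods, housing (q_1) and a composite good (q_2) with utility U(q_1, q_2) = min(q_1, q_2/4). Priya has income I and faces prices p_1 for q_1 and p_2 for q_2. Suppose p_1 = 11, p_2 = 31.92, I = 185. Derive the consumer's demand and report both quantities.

With perfect complements, no substitution: consume in ratio q_1:q_2 = 1:4.
Budget: p_1·q_1 + p_2·4·q_1 = I, so (p_1 + 4·p_2)·q_1 = I.
Demand: q_1*(p_1,p_2,I) = I/(p_1 + 4·p_2), q_2* = 4·I/(p_1 + 4·p_2).
Here 11 + 4·31.92 = 138.68, giving q_1* = 1.334 and q_2* = 5.336.

q_1* = 1.334, q_2* = 5.336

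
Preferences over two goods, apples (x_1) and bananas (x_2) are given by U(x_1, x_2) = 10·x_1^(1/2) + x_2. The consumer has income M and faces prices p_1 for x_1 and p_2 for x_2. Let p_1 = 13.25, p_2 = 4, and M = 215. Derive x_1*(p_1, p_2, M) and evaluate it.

MU_x_1 = 5/√x_1, MU_x_2 = 1. Tangency: 5/√x_1 = p_1/p_2.
Solve: √x_1 = 5·p_2/p_1, so x_1*(p_1,p_2) = (5·p_2/p_1)², and x_2* = (M − p_1·x_1*)/p_2.
Plugging in: x_1* = (5·4/13.25)² = 2.2784.

x_1* = 2.2784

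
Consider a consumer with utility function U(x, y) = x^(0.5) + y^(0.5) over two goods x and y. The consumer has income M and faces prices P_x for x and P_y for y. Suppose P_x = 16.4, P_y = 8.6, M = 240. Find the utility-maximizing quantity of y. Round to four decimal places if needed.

y* = 18.307

MRS = MU_x/MU_y = (y/x)^(0.5). Set equal to P_x/P_y.
Solve for the ratio: y/x = [P_x/P_y]^(2).
With the ratio pinned down, the budget gives x* = M/(P_x + P_y·(y/x)) and y* = (y/x)·x*.
Numerically y/x = 3.63656, so x* = 240/(16.4 + 8.6·3.63656) = 5.0341 and y* = 3.63656·5.0341 = 18.307.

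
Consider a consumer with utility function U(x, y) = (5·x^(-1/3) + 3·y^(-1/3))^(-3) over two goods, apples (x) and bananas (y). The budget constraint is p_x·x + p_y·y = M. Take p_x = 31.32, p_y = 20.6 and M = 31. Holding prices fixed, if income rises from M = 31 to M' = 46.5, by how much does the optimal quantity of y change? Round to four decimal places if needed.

MRS = MU_x/MU_y = (5/3)·(y/x)^(4/3). Set equal to p_x/p_y.
Solve for the ratio: y/x = [(3/5)·p_x/p_y]^(0.75).
Substitute y = (y/x)·x into the budget: x* = M/(p_x + p_y·(y/x)).
Numerically y/x = 0.933425, so x* = 31/(31.32 + 20.6·0.933425) = 0.6133 and y* = 0.933425·0.6133 = 0.5724.
At M' = 46.5: y* = 0.8587. Change: 0.8587 − 0.5724 = 0.2862.

Δy* = 0.2862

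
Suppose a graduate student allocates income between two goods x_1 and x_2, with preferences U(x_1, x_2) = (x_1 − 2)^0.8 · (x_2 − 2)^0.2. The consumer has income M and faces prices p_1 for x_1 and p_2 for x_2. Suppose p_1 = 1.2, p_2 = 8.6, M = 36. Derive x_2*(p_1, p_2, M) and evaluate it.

x_2* = 2.3814

This is Cobb-Douglas in (x_1−2, x_2−2): tangency gives 0.8·p_2·(x_2−2) = 0.2·p_1·(x_1−2).
Substituting into the budget: x_1* = 2 + 0.8·(M − 2·p_1 − 2·p_2)/p_1, and x_2* = 2 + 0.2·(…)/p_2.
Discretionary income = 36 − 2·1.2 − 2·8.6 = 16.4; x_2* = 2 + 0.2·16.4/8.6 = 2.3814.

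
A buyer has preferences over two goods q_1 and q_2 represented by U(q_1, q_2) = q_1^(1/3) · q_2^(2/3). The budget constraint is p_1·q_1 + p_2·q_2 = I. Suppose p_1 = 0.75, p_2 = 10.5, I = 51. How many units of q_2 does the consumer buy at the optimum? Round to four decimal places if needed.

Tangency: MRS = (1/2)·q_2/q_1 = p_1/p_2.
So 1/3·p_2·q_2 = 2/3·p_1·q_1; combined with the budget, a share 1/3 of income goes to q_1.
Demand: q_1*(p_1,p_2,I) = 1/3·I/p_1 and q_2* = 2/3·I/p_2.
At p_1=0.75, p_2=10.5, I=51: q_2* = 2/3·51/10.5 = 3.2381.

q_2* = 3.2381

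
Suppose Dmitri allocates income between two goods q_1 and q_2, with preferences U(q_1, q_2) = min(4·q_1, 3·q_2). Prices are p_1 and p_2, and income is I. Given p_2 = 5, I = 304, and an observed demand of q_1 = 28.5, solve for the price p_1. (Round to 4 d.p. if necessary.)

Leontief preferences: the optimum is at the kink where q_1/3 = q_2/4, i.e. q_2 = (4/3)·q_1.
Budget: p_1·q_1 + p_2·(4/3)·q_1 = I, so (3·p_1 + 4·p_2)·q_1 = 3·I.
Demand: q_1*(p_1,p_2,I) = 3·I/(3·p_1 + 4·p_2), q_2* = 4·I/(3·p_1 + 4·p_2).
Set q_1* = 28.5 in the demand function and solve for p_1: p_1 = 4.

p_1 = 4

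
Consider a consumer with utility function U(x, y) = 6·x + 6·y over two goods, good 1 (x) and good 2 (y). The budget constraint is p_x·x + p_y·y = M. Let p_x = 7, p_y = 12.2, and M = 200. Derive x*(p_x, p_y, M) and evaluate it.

x* = 28.5714

x gives more utility per dollar, so spend all income on x: x* = M/p_x, y* = 0.
Numerically: x* = 28.5714, y* = 0.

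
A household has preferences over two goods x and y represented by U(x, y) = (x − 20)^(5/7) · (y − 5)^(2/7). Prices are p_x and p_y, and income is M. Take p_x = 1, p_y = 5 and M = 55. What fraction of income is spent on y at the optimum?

share on y = 0.5065

After buying the subsistence bundle (20, 5), a share 5/7 of the remaining income goes to x: x* = 20 + 5/7·(M − 20p_x − 5p_y)/p_x.
Discretionary income = 55 − 20·1 − 5·5 = 10; x* = 20 + 5/7·10/1 = 27.1429; y* = 5 + 2/7·10/5 = 5.5714.
Expenditure on y: 5·5.5714 = 27.8571; share = 0.5065.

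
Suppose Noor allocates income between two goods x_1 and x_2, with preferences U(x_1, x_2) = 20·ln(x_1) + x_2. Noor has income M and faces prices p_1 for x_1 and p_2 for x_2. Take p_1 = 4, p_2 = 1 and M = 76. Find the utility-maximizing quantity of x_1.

x_1* = 5

Set MRS = p_1/p_2: (20/x_1)/1 = p_1/p_2.
So x_1*(p_1,p_2) = 20·p_2/p_1, independent of income; and x_2* = (M − 20·p_2)/p_2.
At the given prices: x_1* = 20·1/4 = 5.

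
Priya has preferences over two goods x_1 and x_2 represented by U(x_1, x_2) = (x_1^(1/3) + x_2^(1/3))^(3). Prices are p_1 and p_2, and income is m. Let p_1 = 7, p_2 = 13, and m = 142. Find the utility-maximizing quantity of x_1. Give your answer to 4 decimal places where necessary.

From the CES first-order condition, (x_2/x_1)^(2/3) = p_1/p_2.
Solve for the ratio: x_2/x_1 = [p_1/p_2]^(1.5).
Substitute x_2 = (x_2/x_1)·x_1 into the budget: x_1* = m/(p_1 + p_2·(x_2/x_1)).
Numerically x_2/x_1 = 0.395123, so x_1* = 142/(7 + 13·0.395123) = 11.7002.

x_1* = 11.7002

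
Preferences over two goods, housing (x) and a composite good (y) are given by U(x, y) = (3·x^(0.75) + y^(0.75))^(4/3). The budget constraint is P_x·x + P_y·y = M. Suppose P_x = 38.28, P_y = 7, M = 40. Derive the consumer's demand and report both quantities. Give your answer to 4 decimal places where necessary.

x* = 0.3461, y* = 3.8215

MRS = MU_x/MU_y = 3·(y/x)^(0.25). Set equal to P_x/P_y.
Hence y/x = ((1/3)·P_x/P_y)^(1/(0.25)), i.e. raised to the 4 power.
Substitute y = (y/x)·x into the budget: x* = M/(P_x + P_y·(y/x)).
Numerically y/x = 11.041054, so x* = 40/(38.28 + 7·11.041054) = 0.3461 and y* = 11.041054·0.3461 = 3.8215.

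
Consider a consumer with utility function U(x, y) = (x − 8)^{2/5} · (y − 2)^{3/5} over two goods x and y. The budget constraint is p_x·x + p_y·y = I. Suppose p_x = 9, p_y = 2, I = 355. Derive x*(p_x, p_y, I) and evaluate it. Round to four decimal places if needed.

After buying the subsistence bundle (8, 2), a share 0.4 of the remaining income goes to x: x* = 8 + 0.4·(I − 8p_x − 2p_y)/p_x.
Discretionary income = 355 − 8·9 − 2·2 = 279; x* = 8 + 0.4·279/9 = 20.4.

x* = 20.4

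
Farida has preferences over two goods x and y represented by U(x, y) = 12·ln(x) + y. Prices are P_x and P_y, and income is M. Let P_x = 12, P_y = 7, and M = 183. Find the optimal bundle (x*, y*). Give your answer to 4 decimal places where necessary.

Set MRS = P_x/P_y: (12/x)/1 = P_x/P_y.
So x*(P_x,P_y) = 12·P_y/P_x, independent of income; and y* = (M − 12·P_y)/P_y.
At the given prices: x* = 12·7/12 = 7, and y* = 14.1429.

x* = 7, y* = 14.1429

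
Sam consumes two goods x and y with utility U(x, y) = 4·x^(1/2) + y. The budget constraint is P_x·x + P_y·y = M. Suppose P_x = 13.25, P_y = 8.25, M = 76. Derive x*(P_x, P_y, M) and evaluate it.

x* = 1.5507

Set MRS = P_x/P_y: 2·x^(−1/2) = P_x/P_y.
Thus x* = (2·P_y/P_x)² — independent of M — with the rest of income spent on y.
Plugging in: x* = (2·8.25/13.25)² = 1.5507.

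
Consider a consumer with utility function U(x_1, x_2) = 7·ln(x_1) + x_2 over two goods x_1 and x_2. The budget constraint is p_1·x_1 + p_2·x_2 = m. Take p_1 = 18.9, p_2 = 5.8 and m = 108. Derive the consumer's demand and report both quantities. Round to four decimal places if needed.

Set MRS = p_1/p_2: (7/x_1)/1 = p_1/p_2.
So x_1*(p_1,p_2) = 7·p_2/p_1, independent of income; and x_2* = (m − 7·p_2)/p_2.
At the given prices: x_1* = 7·5.8/18.9 = 2.1481, and x_2* = 11.6207.

x_1* = 2.1481, x_2* = 11.6207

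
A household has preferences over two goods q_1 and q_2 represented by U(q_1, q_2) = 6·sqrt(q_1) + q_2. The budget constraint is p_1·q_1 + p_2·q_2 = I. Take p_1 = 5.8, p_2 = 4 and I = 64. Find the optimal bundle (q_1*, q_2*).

q_1* = 4.2806, q_2* = 9.7931

Plugging in: q_1* = (3·4/5.8)² = 4.2806, q_2* = 9.7931.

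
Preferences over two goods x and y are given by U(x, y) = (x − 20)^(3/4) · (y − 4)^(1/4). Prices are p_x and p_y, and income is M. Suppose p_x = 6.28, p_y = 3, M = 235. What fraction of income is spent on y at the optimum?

share on y = 0.1547

This is Cobb-Douglas in (x−20, y−4): tangency gives 0.75·p_y·(y−4) = 0.25·p_x·(x−20).
After buying the subsistence bundle (20, 4), a share 0.75 of the remaining income goes to x: x* = 20 + 0.75·(M − 20p_x − 4p_y)/p_x.
Discretionary income = 235 − 20·6.28 − 4·3 = 97.4; x* = 20 + 0.75·97.4/6.28 = 31.6322; y* = 4 + 0.25·97.4/3 = 12.1167.
Expenditure on y: 3·12.1167 = 36.35; share = 0.1547.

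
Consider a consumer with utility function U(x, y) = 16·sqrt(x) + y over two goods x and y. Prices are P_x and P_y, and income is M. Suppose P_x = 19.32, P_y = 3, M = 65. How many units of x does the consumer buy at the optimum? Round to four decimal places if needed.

MU_x = 8/√x, MU_y = 1. Tangency: 8/√x = P_x/P_y.
Thus x* = (8·P_y/P_x)² — independent of M — with the rest of income spent on y.
Plugging in: x* = (8·3/19.32)² = 1.5432.

x* = 1.5432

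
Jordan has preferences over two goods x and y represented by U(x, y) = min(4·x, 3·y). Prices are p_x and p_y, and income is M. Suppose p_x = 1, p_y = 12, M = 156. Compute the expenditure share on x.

share on x = 0.0588

Demand: x*(p_x,p_y,M) = 3·M/(3·p_x + 4·p_y), y* = 4·M/(3·p_x + 4·p_y).
Here 3·1 + 4·12 = 51, giving x* = 9.1765 and y* = 12.2353.
Expenditure on x: 1·9.1765 = 9.1765; share = 0.0588.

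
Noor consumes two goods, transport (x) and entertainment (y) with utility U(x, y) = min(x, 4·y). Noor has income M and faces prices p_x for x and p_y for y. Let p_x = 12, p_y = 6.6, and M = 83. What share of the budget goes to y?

share on y = 0.1209

With perfect complements, no substitution: consume in ratio x:y = 4:1.
Budget: p_x·x + p_y·(1/4)·x = M, so (4·p_x + p_y)·x = 4·M.
Demand: x*(p_x,p_y,M) = 4·M/(4·p_x + p_y), y* = M/(4·p_x + p_y).
Here 4·12 + 6.6 = 54.6, giving x* = 6.0806 and y* = 1.5201.
Expenditure on y: 6.6·1.5201 = 10.033; share = 0.1209.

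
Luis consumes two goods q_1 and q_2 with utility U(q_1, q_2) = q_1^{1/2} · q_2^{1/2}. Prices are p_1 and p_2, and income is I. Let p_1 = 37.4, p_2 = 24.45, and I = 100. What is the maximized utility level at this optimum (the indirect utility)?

V = 1.6535

MU_q_1/MU_q_2 = (0.5·q_2)/(0.5·q_1); tangency sets this equal to p_1/p_2.
So 0.5·p_2·q_2 = 0.5·p_1·q_1; combined with the budget, a share 0.5 of income goes to q_1.
Demand: q_1*(p_1,p_2,I) = 0.5·I/p_1 and q_2* = 0.5·I/p_2.
At p_1=37.4, p_2=24.45, I=100: q_1* = 0.5·100/37.4 = 1.3369, q_2* = 2.045.
Utility at the optimum: U(1.3369, 2.045) = 1.6535.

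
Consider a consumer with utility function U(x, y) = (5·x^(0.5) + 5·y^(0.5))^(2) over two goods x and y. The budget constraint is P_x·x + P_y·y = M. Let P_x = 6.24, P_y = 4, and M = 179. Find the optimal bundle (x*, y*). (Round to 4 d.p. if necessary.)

MU_x ∝ 5·x^(-0.5), MU_y ∝ 5·y^(-0.5), so MRS = (y/x)^(0.5) = P_x/P_y.
Solve for the ratio: y/x = [P_x/P_y]^(2).
With the ratio pinned down, the budget gives x* = M/(P_x + P_y·(y/x)) and y* = (y/x)·x*.
Numerically y/x = 2.4336, so x* = 179/(6.24 + 4·2.4336) = 11.2054 and y* = 2.4336·11.2054 = 27.2695.

x* = 11.2054, y* = 27.2695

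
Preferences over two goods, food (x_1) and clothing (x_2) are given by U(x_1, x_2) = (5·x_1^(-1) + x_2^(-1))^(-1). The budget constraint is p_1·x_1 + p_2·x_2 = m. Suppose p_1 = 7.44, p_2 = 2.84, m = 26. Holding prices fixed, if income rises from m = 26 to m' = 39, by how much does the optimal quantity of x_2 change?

Δx_2* = 0.991

Substitute x_2 = (x_2/x_1)·x_1 into the budget: x_1* = m/(p_1 + p_2·(x_2/x_1)).
Numerically x_2/x_1 = 0.72384, so x_1* = 26/(7.44 + 2.84·0.72384) = 2.7381 and x_2* = 0.72384·2.7381 = 1.9819.
At m' = 39: x_2* = 2.9729. Change: 2.9729 − 1.9819 = 0.991.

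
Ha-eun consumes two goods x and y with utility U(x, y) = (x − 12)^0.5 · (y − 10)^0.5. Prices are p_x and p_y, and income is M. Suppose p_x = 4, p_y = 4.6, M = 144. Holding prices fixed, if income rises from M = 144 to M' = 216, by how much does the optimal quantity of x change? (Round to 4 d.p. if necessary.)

Δx* = 9

This is Cobb-Douglas in (x−12, y−10): tangency gives 0.5·p_y·(y−10) = 0.5·p_x·(x−12).
After buying the subsistence bundle (12, 10), a share 0.5 of the remaining income goes to x: x* = 12 + 0.5·(M − 12p_x − 10p_y)/p_x.
Discretionary income = 144 − 12·4 − 10·4.6 = 50; x* = 12 + 0.5·50/4 = 18.25.
At M' = 216: x* = 27.25. Change: 27.25 − 18.25 = 9.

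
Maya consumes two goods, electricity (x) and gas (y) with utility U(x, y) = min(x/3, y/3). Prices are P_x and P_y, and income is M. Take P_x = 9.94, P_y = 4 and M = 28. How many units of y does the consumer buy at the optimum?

y* = 2.0086

Leontief preferences: the optimum is at the kink where x/3 = y/3, i.e. y = x.
Budget: P_x·x + P_y·x = M, so (3·P_x + 3·P_y)·x = 3·M.
Demand: x*(P_x,P_y,M) = 3·M/(3·P_x + 3·P_y), y* = 3·M/(3·P_x + 3·P_y).
Here 3·9.94 + 3·4 = 41.82, giving y* = 2.0086.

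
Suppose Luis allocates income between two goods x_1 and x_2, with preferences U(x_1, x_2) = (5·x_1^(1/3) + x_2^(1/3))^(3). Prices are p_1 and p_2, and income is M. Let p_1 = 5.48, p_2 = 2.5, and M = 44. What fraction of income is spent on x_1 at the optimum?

share on x_1 = 0.8831

MRS = MU_x_1/MU_x_2 = 5·(x_2/x_1)^(2/3). Set equal to p_1/p_2.
Hence x_2/x_1 = ((1/5)·p_1/p_2)^(1/(2/3)), i.e. raised to the 1.5 power.
Substitute x_2 = (x_2/x_1)·x_1 into the budget: x_1* = M/(p_1 + p_2·(x_2/x_1)).
Numerically x_2/x_1 = 0.290272, so x_1* = 44/(5.48 + 2.5·0.290272) = 7.0903 and x_2* = 0.290272·7.0903 = 2.0581.
Expenditure on x_1: 5.48·7.0903 = 38.8547; share = 0.8831.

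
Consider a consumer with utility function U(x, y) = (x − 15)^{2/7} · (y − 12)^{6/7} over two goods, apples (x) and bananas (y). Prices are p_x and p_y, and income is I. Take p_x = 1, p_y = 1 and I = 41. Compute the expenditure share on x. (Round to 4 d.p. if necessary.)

Substituting into the budget: x* = 15 + 0.25·(I − 15·p_x − 12·p_y)/p_x, and y* = 12 + 0.75·(…)/p_y.
Discretionary income = 41 − 15·1 − 12·1 = 14; x* = 15 + 0.25·14/1 = 18.5; y* = 12 + 0.75·14/1 = 22.5.
Expenditure on x: 1·18.5 = 18.5; share = 0.4512.

share on x = 0.4512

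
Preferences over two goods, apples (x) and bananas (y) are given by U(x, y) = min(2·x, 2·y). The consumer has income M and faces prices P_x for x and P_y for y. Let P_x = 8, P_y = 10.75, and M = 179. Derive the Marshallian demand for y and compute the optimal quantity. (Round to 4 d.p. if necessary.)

With perfect complements, no substitution: consume in ratio x:y = 2:2.
Budget: P_x·x + P_y·x = M, so (2·P_x + 2·P_y)·x = 2·M.
Demand: x*(P_x,P_y,M) = 2·M/(2·P_x + 2·P_y), y* = 2·M/(2·P_x + 2·P_y).
Here 2·8 + 2·10.75 = 37.5, giving y* = 9.5467.

y* = 9.5467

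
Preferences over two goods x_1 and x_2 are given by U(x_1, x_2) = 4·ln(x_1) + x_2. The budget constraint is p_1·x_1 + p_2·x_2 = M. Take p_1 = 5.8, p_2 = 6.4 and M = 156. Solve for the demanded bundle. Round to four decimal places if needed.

x_1* = 4.4138, x_2* = 20.375

MU_x_1 = 4/x_1, MU_x_2 = 1. Tangency: 4/x_1 = p_1/p_2.
So x_1*(p_1,p_2) = 4·p_2/p_1, independent of income; and x_2* = (M − 4·p_2)/p_2.
At the given prices: x_1* = 4·6.4/5.8 = 4.4138, and x_2* = 20.375.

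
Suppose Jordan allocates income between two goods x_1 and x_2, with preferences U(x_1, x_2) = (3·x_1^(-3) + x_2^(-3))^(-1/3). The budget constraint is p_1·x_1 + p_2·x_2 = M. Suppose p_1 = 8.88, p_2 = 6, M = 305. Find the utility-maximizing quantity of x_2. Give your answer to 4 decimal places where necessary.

MU_x_1 ∝ 3·x_1^(-4), MU_x_2 ∝ x_2^(-4), so MRS = 3·(x_2/x_1)^(4) = p_1/p_2.
Solve for the ratio: x_2/x_1 = [(1/3)·p_1/p_2]^(0.25).
With the ratio pinned down, the budget gives x_1* = M/(p_1 + p_2·(x_2/x_1)) and x_2* = (x_2/x_1)·x_1*.
Numerically x_2/x_1 = 0.838079, so x_1* = 305/(8.88 + 6·0.838079) = 21.9291 and x_2* = 0.838079·21.9291 = 18.3783.

x_2* = 18.3783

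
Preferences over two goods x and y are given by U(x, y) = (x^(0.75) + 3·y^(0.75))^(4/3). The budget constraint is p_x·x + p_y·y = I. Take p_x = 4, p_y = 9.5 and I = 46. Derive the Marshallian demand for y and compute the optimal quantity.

MRS = MU_x/MU_y = (1/3)·(y/x)^(0.25). Set equal to p_x/p_y.
Solve for the ratio: y/x = [3·p_x/p_y]^(4).
With the ratio pinned down, the budget gives x* = I/(p_x + p_y·(y/x)) and y* = (y/x)·x*.
Numerically y/x = 2.545837, so x* = 46/(4 + 9.5·2.545837) = 1.632 and y* = 2.545837·1.632 = 4.1549.

y* = 4.1549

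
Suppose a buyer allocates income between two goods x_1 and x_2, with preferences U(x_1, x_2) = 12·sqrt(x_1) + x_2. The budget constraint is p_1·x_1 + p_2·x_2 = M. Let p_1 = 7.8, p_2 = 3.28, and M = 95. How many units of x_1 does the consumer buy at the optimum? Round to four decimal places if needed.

Utility is quasi-linear in x_2; the FOC for x_1 is 6/√x_1 = p_1/p_2.
Solve: √x_1 = 6·p_2/p_1, so x_1*(p_1,p_2) = (6·p_2/p_1)², and x_2* = (M − p_1·x_1*)/p_2.
Plugging in: x_1* = (6·3.28/7.8)² = 6.3659.

x_1* = 6.3659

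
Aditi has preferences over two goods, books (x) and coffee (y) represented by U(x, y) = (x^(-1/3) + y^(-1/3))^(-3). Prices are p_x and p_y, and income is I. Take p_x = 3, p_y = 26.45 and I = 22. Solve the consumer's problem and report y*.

From the CES first-order condition, (y/x)^(4/3) = p_x/p_y.
Hence y/x = (p_x/p_y)^(1/(4/3)), i.e. raised to the 0.75 power.
With the ratio pinned down, the budget gives x* = I/(p_x + p_y·(y/x)) and y* = (y/x)·x*.
Numerically y/x = 0.195444, so x* = 22/(3 + 26.45·0.195444) = 2.6929 and y* = 0.195444·2.6929 = 0.5263.

y* = 0.5263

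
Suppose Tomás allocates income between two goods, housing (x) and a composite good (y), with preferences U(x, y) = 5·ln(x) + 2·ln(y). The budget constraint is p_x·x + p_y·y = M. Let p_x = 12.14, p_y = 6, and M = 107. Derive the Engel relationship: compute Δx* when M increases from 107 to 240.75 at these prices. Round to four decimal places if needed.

Tangency: MRS = (5/2)·y/x = p_x/p_y.
Rearranging, p_y·y = (2/5)·p_x·x. Substituting into the budget gives p_x·x·(1 + (2/5)) = M.
Demand: x*(p_x,p_y,M) = 5/7·M/p_x and y* = 2/7·M/p_y.
At p_x=12.14, p_y=6, M=107: x* = 5/7·107/12.14 = 6.2956.
At M' = 240.75: x* = 14.1651. Change: 14.1651 − 6.2956 = 7.8695.

Δx* = 7.8695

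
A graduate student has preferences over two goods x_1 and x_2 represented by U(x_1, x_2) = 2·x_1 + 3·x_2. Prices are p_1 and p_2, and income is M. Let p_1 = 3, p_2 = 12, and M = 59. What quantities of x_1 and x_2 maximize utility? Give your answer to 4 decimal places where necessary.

x_1* = 19.6667, x_2* = 0

Linear utility — the consumer picks whichever good has higher MU/price: 2/3 = 0.6667 vs 3/12 = 0.25.
x_1 gives more utility per dollar, so spend all income on x_1: x_1* = M/p_1, x_2* = 0.
Numerically: x_1* = 19.6667, x_2* = 0.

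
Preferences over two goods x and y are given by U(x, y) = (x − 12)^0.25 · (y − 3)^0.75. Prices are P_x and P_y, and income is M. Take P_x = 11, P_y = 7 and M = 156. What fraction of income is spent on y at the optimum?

MRS = (1/3)·(y−3)/(x−12). Tangency with P_x/P_y gives y−3 = 3·(P_x/P_y)·(x−12).
Substituting into the budget: x* = 12 + 0.25·(M − 12·P_x − 3·P_y)/P_x, and y* = 3 + 0.75·(…)/P_y.
Discretionary income = 156 − 12·11 − 3·7 = 3; x* = 12 + 0.25·3/11 = 12.0682; y* = 3 + 0.75·3/7 = 3.3214.
Expenditure on y: 7·3.3214 = 23.25; share = 0.149.

share on y = 0.149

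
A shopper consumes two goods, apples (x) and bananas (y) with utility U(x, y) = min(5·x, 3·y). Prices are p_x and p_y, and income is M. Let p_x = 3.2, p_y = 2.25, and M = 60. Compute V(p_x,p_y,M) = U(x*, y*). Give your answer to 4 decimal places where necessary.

With perfect complements, no substitution: consume in ratio x:y = 3:5.
Budget: p_x·x + p_y·(5/3)·x = M, so (3·p_x + 5·p_y)·x = 3·M.
Demand: x*(p_x,p_y,M) = 3·M/(3·p_x + 5·p_y), y* = 5·M/(3·p_x + 5·p_y).
Here 3·3.2 + 5·2.25 = 20.85, giving x* = 8.6331 and y* = 14.3885.
Utility at the optimum: U(8.6331, 14.3885) = 43.1655.

V = 43.1655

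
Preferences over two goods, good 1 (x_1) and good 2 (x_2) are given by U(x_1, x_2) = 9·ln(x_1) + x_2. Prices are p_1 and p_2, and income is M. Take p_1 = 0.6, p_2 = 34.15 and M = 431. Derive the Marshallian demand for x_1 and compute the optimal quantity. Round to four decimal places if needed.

x_1* = 512.25

Set MRS = p_1/p_2: (9/x_1)/1 = p_1/p_2.
So x_1*(p_1,p_2) = 9·p_2/p_1, independent of income; and x_2* = (M − 9·p_2)/p_2.
At the given prices: x_1* = 9·34.15/0.6 = 512.25.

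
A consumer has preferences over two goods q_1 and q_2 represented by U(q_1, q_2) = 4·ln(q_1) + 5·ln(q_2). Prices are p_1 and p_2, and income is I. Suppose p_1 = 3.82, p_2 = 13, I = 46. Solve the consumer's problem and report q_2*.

q_2* = 1.9658

At p_1=3.82, p_2=13, I=46: q_2* = 5/9·46/13 = 1.9658.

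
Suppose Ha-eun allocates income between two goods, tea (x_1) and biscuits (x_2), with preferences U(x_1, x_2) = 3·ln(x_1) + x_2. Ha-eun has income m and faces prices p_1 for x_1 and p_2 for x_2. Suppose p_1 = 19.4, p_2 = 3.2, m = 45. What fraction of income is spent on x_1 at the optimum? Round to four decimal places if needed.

share on x_1 = 0.2133

Set MRS = p_1/p_2: (3/x_1)/1 = p_1/p_2.
So x_1*(p_1,p_2) = 3·p_2/p_1, independent of income; and x_2* = (m − 3·p_2)/p_2.
At the given prices: x_1* = 3·3.2/19.4 = 0.4948, and x_2* = 11.0625.
Expenditure on x_1: 19.4·0.4948 = 9.6; share = 0.2133.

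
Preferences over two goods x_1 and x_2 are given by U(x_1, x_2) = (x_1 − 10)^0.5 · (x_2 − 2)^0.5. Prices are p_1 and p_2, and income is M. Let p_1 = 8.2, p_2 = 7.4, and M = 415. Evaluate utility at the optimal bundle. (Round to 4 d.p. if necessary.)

This is Cobb-Douglas in (x_1−10, x_2−2): tangency gives 0.5·p_2·(x_2−2) = 0.5·p_1·(x_1−10).
After buying the subsistence bundle (10, 2), a share 0.5 of the remaining income goes to x_1: x_1* = 10 + 0.5·(M − 10p_1 − 2p_2)/p_1.
Discretionary income = 415 − 10·8.2 − 2·7.4 = 318.2; x_1* = 10 + 0.5·318.2/8.2 = 29.4024; x_2* = 2 + 0.5·318.2/7.4 = 23.5.
Utility at the optimum: U(29.4024, 23.5) = 20.4243.

V = 20.4243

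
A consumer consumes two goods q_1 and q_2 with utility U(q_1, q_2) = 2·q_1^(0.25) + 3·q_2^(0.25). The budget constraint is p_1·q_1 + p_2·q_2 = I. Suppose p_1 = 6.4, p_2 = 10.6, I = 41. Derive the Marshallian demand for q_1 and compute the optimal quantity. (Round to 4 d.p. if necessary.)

From the CES first-order condition, (2/3)·(q_2/q_1)^(0.75) = p_1/p_2.
Solve for the ratio: q_2/q_1 = [(3/2)·p_1/p_2]^(4/3).
With the ratio pinned down, the budget gives q_1* = I/(p_1 + p_2·(q_2/q_1)) and q_2* = (q_2/q_1)·q_1*.
Numerically q_2/q_1 = 0.876235, so q_1* = 41/(6.4 + 10.6·0.876235) = 2.6134.

q_1* = 2.6134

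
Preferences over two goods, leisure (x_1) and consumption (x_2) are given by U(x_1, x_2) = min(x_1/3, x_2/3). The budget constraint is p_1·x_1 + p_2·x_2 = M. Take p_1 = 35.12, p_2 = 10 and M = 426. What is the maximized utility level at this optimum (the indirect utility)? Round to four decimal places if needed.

With perfect complements, no substitution: consume in ratio x_1:x_2 = 3:3.
Budget: p_1·x_1 + p_2·x_1 = M, so (3·p_1 + 3·p_2)·x_1 = 3·M.
Demand: x_1*(p_1,p_2,M) = 3·M/(3·p_1 + 3·p_2), x_2* = 3·M/(3·p_1 + 3·p_2).
Here 3·35.12 + 3·10 = 135.36, giving x_1* = 9.4415 and x_2* = 9.4415.
Utility at the optimum: U(9.4415, 9.4415) = 3.1472.

V = 3.1472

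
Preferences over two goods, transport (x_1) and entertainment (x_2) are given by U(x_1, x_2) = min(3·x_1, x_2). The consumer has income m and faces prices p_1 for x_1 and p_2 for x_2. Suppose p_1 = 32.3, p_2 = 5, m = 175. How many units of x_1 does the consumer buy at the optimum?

x_1* = 3.6998

With perfect complements, no substitution: consume in ratio x_1:x_2 = 1:3.
Budget: p_1·x_1 + p_2·3·x_1 = m, so (p_1 + 3·p_2)·x_1 = m.
Demand: x_1*(p_1,p_2,m) = m/(p_1 + 3·p_2), x_2* = 3·m/(p_1 + 3·p_2).
Here 32.3 + 3·5 = 47.3, giving x_1* = 3.6998.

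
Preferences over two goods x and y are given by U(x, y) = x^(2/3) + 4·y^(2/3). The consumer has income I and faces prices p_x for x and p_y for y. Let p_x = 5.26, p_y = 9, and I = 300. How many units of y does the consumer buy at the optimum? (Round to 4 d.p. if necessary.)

Substitute y = (y/x)·x into the budget: x* = I/(p_x + p_y·(y/x)).
Numerically y/x = 12.776435, so x* = 300/(5.26 + 9·12.776435) = 2.4948 and y* = 12.776435·2.4948 = 31.8752.

y* = 31.8752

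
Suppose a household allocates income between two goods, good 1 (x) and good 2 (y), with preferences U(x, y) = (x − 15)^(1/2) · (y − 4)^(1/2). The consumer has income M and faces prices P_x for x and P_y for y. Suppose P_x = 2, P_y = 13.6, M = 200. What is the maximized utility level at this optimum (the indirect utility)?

V = 11.0826

Let x' = x−15, y' = y−4. MRS = y'/x' = P_x/P_y.
Substituting into the budget: x* = 15 + 0.5·(M − 15·P_x − 4·P_y)/P_x, and y* = 4 + 0.5·(…)/P_y.
Discretionary income = 200 − 15·2 − 4·13.6 = 115.6; x* = 15 + 0.5·115.6/2 = 43.9; y* = 4 + 0.5·115.6/13.6 = 8.25.
Utility at the optimum: U(43.9, 8.25) = 11.0826.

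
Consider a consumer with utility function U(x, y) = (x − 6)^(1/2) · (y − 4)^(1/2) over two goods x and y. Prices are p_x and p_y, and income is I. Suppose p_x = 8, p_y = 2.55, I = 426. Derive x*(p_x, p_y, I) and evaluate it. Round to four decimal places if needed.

x* = 28.9875

Substituting into the budget: x* = 6 + 0.5·(I − 6·p_x − 4·p_y)/p_x, and y* = 4 + 0.5·(…)/p_y.
Discretionary income = 426 − 6·8 − 4·2.55 = 367.8; x* = 6 + 0.5·367.8/8 = 28.9875.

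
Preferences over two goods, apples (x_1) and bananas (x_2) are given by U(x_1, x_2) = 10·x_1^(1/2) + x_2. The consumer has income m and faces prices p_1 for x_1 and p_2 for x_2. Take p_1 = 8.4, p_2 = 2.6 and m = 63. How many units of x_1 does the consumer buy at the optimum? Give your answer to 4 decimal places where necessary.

Utility is quasi-linear in x_2; the FOC for x_1 is 5/√x_1 = p_1/p_2.
Solve: √x_1 = 5·p_2/p_1, so x_1*(p_1,p_2) = (5·p_2/p_1)², and x_2* = (m − p_1·x_1*)/p_2.
Plugging in: x_1* = (5·2.6/8.4)² = 2.3951.

x_1* = 2.3951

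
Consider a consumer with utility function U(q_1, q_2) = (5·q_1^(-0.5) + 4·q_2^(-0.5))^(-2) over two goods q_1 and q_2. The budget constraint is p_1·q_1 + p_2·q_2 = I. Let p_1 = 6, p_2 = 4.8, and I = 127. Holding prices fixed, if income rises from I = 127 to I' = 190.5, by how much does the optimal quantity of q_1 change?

Δq_1* = 5.8796

Substitute q_2 = (q_2/q_1)·q_1 into the budget: q_1* = I/(p_1 + p_2·(q_2/q_1)).
Numerically q_2/q_1 = 1, so q_1* = 127/(6 + 4.8·1) = 11.7593.
At I' = 190.5: q_1* = 17.6389. Change: 17.6389 − 11.7593 = 5.8796.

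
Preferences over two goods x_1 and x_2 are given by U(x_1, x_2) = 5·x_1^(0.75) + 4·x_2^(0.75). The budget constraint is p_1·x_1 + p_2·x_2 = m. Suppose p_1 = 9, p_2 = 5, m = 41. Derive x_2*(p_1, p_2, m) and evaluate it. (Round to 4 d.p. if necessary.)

x_2* = 5.7803

MU_x_1 ∝ 5·x_1^(-0.25), MU_x_2 ∝ 4·x_2^(-0.25), so MRS = (5/4)·(x_2/x_1)^(0.25) = p_1/p_2.
Hence x_2/x_1 = ((4/5)·p_1/p_2)^(1/(0.25)), i.e. raised to the 4 power.
Substitute x_2 = (x_2/x_1)·x_1 into the budget: x_1* = m/(p_1 + p_2·(x_2/x_1)).
Numerically x_2/x_1 = 4.299817, so x_1* = 41/(9 + 5·4.299817) = 1.3443 and x_2* = 4.299817·1.3443 = 5.7803.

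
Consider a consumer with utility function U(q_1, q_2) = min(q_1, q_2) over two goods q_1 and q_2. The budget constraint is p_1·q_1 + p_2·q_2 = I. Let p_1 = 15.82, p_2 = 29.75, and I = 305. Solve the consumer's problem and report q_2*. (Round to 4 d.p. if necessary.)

q_2* = 6.693

Demand: q_1*(p_1,p_2,I) = I/(p_1 + p_2), q_2* = I/(p_1 + p_2).
Here 15.82 + 29.75 = 45.57, giving q_2* = 6.693.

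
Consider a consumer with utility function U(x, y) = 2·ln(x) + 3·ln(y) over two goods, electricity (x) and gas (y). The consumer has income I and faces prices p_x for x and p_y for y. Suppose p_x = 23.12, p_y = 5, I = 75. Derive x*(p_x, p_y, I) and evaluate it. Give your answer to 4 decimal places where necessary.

x* = 1.2976

The MRS is (2/3)·y/x. Set MRS = p_x/p_y.
Rearranging, p_y·y = (3/2)·p_x·x. Substituting into the budget gives p_x·x·(1 + (3/2)) = I.
Demand: x*(p_x,p_y,I) = 0.4·I/p_x and y* = 0.6·I/p_y.
At p_x=23.12, p_y=5, I=75: x* = 0.4·75/23.12 = 1.2976.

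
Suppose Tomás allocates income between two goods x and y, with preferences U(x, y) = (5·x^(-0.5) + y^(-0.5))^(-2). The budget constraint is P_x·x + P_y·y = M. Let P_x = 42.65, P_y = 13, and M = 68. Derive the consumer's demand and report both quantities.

x* = 1.2961, y* = 0.9787

From the CES first-order condition, 5·(y/x)^(1.5) = P_x/P_y.
Hence y/x = ((1/5)·P_x/P_y)^(1/(1.5)), i.e. raised to the 2/3 power.
With the ratio pinned down, the budget gives x* = M/(P_x + P_y·(y/x)) and y* = (y/x)·x*.
Numerically y/x = 0.755099, so x* = 68/(42.65 + 13·0.755099) = 1.2961 and y* = 0.755099·1.2961 = 0.9787.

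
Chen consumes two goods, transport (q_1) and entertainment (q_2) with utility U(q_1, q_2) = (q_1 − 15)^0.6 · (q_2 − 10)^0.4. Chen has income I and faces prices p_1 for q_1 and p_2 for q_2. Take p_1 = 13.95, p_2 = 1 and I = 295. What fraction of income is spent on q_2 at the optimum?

This is Cobb-Douglas in (q_1−15, q_2−10): tangency gives 0.6·p_2·(q_2−10) = 0.4·p_1·(q_1−15).
Substituting into the budget: q_1* = 15 + 0.6·(I − 15·p_1 − 10·p_2)/p_1, and q_2* = 10 + 0.4·(…)/p_2.
Discretionary income = 295 − 15·13.95 − 10·1 = 75.75; q_1* = 15 + 0.6·75.75/13.95 = 18.2581; q_2* = 10 + 0.4·75.75/1 = 40.3.
Expenditure on q_2: 1·40.3 = 40.3; share = 0.1366.

share on q_2 = 0.1366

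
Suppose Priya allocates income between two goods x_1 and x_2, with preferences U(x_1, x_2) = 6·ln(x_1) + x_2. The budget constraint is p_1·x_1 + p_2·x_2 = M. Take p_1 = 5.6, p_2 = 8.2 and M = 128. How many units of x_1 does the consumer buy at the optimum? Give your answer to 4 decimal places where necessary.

MU_x_1 = 6/x_1, MU_x_2 = 1. Tangency: 6/x_1 = p_1/p_2.
So x_1*(p_1,p_2) = 6·p_2/p_1, independent of income; and x_2* = (M − 6·p_2)/p_2.
At the given prices: x_1* = 6·8.2/5.6 = 8.7857.

x_1* = 8.7857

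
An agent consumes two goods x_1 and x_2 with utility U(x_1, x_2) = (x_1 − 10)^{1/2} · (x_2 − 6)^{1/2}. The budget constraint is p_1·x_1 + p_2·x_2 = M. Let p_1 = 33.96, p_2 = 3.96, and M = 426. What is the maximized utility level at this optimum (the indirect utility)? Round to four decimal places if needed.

V = 2.7008

Substituting into the budget: x_1* = 10 + 0.5·(M − 10·p_1 − 6·p_2)/p_1, and x_2* = 6 + 0.5·(…)/p_2.
Discretionary income = 426 − 10·33.96 − 6·3.96 = 62.64; x_1* = 10 + 0.5·62.64/33.96 = 10.9223; x_2* = 6 + 0.5·62.64/3.96 = 13.9091.
Utility at the optimum: U(10.9223, 13.9091) = 2.7008.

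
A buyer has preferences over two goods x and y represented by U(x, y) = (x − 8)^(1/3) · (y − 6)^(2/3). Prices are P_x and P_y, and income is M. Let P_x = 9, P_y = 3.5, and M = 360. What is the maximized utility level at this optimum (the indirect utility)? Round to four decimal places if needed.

After buying the subsistence bundle (8, 6), a share 1/3 of the remaining income goes to x: x* = 8 + 1/3·(M − 8P_x − 6P_y)/P_x.
Discretionary income = 360 − 8·9 − 6·3.5 = 267; x* = 8 + 1/3·267/9 = 17.8889; y* = 6 + 2/3·267/3.5 = 56.8571.
Utility at the optimum: U(17.8889, 56.8571) = 29.4635.

V = 29.4635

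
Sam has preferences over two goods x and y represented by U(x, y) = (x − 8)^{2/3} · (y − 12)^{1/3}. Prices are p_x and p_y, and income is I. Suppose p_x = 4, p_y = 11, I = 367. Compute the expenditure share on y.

This is Cobb-Douglas in (x−8, y−12): tangency gives 2/3·p_y·(y−12) = 1/3·p_x·(x−8).
After buying the subsistence bundle (8, 12), a share 2/3 of the remaining income goes to x: x* = 8 + 2/3·(I − 8p_x − 12p_y)/p_x.
Discretionary income = 367 − 8·4 − 12·11 = 203; x* = 8 + 2/3·203/4 = 41.8333; y* = 12 + 1/3·203/11 = 18.1515.
Expenditure on y: 11·18.1515 = 199.6667; share = 0.5441.

share on y = 0.5441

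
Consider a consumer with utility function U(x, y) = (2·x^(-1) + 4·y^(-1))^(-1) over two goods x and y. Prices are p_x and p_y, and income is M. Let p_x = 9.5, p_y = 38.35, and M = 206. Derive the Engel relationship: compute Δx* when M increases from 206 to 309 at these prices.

MRS = MU_x/MU_y = (1/2)·(y/x)^(2). Set equal to p_x/p_y.
Solve for the ratio: y/x = [2·p_x/p_y]^(0.5).
With the ratio pinned down, the budget gives x* = M/(p_x + p_y·(y/x)) and y* = (y/x)·x*.
Numerically y/x = 0.703873, so x* = 206/(9.5 + 38.35·0.703873) = 5.6448.
At M' = 309: x* = 8.4673. Change: 8.4673 − 5.6448 = 2.8224.

Δx* = 2.8224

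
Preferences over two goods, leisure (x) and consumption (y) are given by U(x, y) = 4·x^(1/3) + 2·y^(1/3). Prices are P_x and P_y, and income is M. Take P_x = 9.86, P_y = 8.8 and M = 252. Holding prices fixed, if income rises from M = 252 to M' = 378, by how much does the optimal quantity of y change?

MU_x ∝ 4·x^(-2/3), MU_y ∝ 2·y^(-2/3), so MRS = 2·(y/x)^(2/3) = P_x/P_y.
Hence y/x = ((1/2)·P_x/P_y)^(1/(2/3)), i.e. raised to the 1.5 power.
Substitute y = (y/x)·x into the budget: x* = M/(P_x + P_y·(y/x)).
Numerically y/x = 0.419321, so x* = 252/(9.86 + 8.8·0.419321) = 18.5978 and y* = 0.419321·18.5978 = 7.7984.
At M' = 378: y* = 11.6976. Change: 11.6976 − 7.7984 = 3.8992.

Δy* = 3.8992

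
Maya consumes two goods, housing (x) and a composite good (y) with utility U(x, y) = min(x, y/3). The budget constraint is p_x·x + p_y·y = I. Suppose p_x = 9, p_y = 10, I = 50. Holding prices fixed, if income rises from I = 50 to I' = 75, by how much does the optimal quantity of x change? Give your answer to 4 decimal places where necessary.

Leontief preferences: the optimum is at the kink where x/1 = y/3, i.e. y = 3·x.
Budget: p_x·x + p_y·3·x = I, so (p_x + 3·p_y)·x = I.
Demand: x*(p_x,p_y,I) = I/(p_x + 3·p_y), y* = 3·I/(p_x + 3·p_y).
Here 9 + 3·10 = 39, giving x* = 1.2821.
At I' = 75: x* = 1.9231. Change: 1.9231 − 1.2821 = 0.641.

Δx* = 0.641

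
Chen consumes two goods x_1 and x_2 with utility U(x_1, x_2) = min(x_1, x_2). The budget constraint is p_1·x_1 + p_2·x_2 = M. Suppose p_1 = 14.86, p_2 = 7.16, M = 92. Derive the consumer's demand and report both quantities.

With perfect complements, no substitution: consume in ratio x_1:x_2 = 1:1.
Budget: p_1·x_1 + p_2·x_1 = M, so (p_1 + p_2)·x_1 = M.
Demand: x_1*(p_1,p_2,M) = M/(p_1 + p_2), x_2* = M/(p_1 + p_2).
Here 14.86 + 7.16 = 22.02, giving x_1* = 4.178 and x_2* = 4.178.

x_1* = 4.178, x_2* = 4.178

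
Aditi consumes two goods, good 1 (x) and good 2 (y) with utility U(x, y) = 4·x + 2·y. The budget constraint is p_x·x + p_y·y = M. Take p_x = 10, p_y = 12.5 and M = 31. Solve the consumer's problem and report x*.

Perfect substitutes: compare marginal utility per dollar. 4/p_x vs 2/p_y → 0.4 vs 0.16.
x gives more utility per dollar, so spend all income on x: x* = M/p_x, y* = 0.
Numerically: x* = 3.1, y* = 0.

x* = 3.1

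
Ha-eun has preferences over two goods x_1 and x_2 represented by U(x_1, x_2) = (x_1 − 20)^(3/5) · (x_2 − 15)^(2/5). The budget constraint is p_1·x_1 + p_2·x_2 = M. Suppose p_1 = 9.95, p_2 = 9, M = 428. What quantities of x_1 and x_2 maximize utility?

x_1* = 25.6683, x_2* = 19.1778

Discretionary income = 428 − 20·9.95 − 15·9 = 94; x_1* = 20 + 0.6·94/9.95 = 25.6683; x_2* = 15 + 0.4·94/9 = 19.1778.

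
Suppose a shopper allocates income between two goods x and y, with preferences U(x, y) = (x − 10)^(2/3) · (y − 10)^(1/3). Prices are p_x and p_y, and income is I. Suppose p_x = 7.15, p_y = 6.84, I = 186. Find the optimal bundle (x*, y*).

This is Cobb-Douglas in (x−10, y−10): tangency gives 2/3·p_y·(y−10) = 1/3·p_x·(x−10).
Substituting into the budget: x* = 10 + 2/3·(I − 10·p_x − 10·p_y)/p_x, and y* = 10 + 1/3·(…)/p_y.
Discretionary income = 186 − 10·7.15 − 10·6.84 = 46.1; x* = 10 + 2/3·46.1/7.15 = 14.2984; y* = 10 + 1/3·46.1/6.84 = 12.2466.

x* = 14.2984, y* = 12.2466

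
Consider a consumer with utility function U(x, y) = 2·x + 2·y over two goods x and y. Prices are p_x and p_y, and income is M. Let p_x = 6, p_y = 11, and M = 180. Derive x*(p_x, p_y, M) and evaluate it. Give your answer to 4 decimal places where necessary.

Linear utility — the consumer picks whichever good has higher MU/price: 2/6 = 0.3333 vs 2/11 = 0.1818.
x gives more utility per dollar, so spend all income on x: x* = M/p_x, y* = 0.
Numerically: x* = 30, y* = 0.

x* = 30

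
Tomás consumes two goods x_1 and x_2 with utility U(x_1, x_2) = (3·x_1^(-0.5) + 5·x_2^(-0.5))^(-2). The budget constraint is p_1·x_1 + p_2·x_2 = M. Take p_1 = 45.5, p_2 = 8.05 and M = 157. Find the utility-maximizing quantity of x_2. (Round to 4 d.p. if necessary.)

x_2* = 8.6024

MRS = MU_x_1/MU_x_2 = (3/5)·(x_2/x_1)^(1.5). Set equal to p_1/p_2.
Solve for the ratio: x_2/x_1 = [(5/3)·p_1/p_2]^(2/3).
With the ratio pinned down, the budget gives x_1* = M/(p_1 + p_2·(x_2/x_1)) and x_2* = (x_2/x_1)·x_1*.
Numerically x_2/x_1 = 4.460424, so x_1* = 157/(45.5 + 8.05·4.460424) = 1.9286 and x_2* = 4.460424·1.9286 = 8.6024.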